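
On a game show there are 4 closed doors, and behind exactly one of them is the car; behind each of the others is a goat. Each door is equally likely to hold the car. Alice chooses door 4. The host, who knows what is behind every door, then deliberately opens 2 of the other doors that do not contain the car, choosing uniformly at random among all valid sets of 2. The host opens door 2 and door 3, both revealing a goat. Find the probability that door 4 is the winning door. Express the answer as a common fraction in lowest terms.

1/4

Condition on the true location of the car.
If it is behind door 1 (prior 1/4): the host has no choice, probability 1; weight (1/4)·1 = 1/4.
If it is behind either of doors 2 and 3 (prior 1/4 each): that door was opened and seen not to hold the prize — ruled out; weight (1/4)·0 = 0 each.
If it is behind door 4 (prior 1/4): the host has 3 equally likely choices, so probability 1/3; weight (1/4)·(1/3) = 1/12.
The weights sum to 1/3.
So P(the car behind door 4 | the host opened door 2 and door 3) = (1/12) / (1/3) = 1/4.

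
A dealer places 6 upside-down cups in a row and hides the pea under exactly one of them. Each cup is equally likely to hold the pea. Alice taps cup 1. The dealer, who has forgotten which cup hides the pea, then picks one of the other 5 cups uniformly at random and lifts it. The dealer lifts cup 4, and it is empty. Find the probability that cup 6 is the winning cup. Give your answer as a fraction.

Because the dealer chose which cup to lift without knowing where the pea is, the choice is independent of the prize location. Learning that cup 4 does not hold the pea simply rules out that one location and leaves the remaining 5 cups still equally likely by symmetry.
So P(the pea under cup 6) = 1/5.

1/5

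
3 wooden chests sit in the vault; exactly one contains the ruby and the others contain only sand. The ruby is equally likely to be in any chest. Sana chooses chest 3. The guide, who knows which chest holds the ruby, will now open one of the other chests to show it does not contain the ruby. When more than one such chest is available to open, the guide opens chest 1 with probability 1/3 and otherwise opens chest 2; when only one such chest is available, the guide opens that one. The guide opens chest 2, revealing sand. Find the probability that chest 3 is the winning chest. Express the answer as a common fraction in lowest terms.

Condition on the true location of the ruby.
If it is in chest 1 (prior 1/3): only chest 2 is available, probability 1; weight (1/3)·1 = 1/3.
If it is in chest 2 (prior 1/3): the guide opened chest 2, so this case is ruled out; weight (1/3)·0 = 0.
If it is in chest 3 (prior 1/3): chest 1 is available but not opened, probability 2/3; weight (1/3)·(2/3) = 2/9.
The weights sum to 5/9.
So P(the ruby in chest 3 | the guide opened chest 2) = (2/9) / (5/9) = 2/5.

2/5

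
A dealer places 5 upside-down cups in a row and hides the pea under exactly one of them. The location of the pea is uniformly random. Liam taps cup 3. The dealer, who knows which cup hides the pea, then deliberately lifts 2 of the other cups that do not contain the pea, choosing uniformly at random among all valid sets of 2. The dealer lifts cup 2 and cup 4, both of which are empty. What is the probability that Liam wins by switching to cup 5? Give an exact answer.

Consider each possible location of the pea in turn.
If it is under either of cups 1 and 5 (prior 1/5 each): the dealer has 3 equally likely choices, so probability 1/3; weight (1/5)·(1/3) = 1/15 each.
If it is under either of cups 2 and 4 (prior 1/5 each): that cup was opened and seen not to hold the prize — ruled out; weight (1/5)·0 = 0 each.
If it is under cup 3 (prior 1/5): the dealer has 6 equally likely choices, so probability 1/6; weight (1/5)·(1/6) = 1/30.
The weights sum to 1/6.
So P(the pea under cup 5 | the dealer opened cup 2 and cup 4) = (1/15) / (1/6) = 2/5.

2/5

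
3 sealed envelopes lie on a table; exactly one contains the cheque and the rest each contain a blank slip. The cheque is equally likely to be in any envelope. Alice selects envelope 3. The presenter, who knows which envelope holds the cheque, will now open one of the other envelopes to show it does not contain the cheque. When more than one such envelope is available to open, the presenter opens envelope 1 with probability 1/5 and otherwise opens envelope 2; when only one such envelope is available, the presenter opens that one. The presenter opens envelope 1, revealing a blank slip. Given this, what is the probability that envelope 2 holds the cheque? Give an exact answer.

Apply Bayes' rule, conditioning on where the cheque actually is.
If it is in envelope 1 (prior 1/3): the presenter opened envelope 1, so this case is ruled out; weight (1/3)·0 = 0.
If it is in envelope 2 (prior 1/3): only envelope 1 is available, probability 1; weight (1/3)·1 = 1/3.
If it is in envelope 3 (prior 1/3): envelope 1 is available, opened with probability 1/5; weight (1/3)·(1/5) = 1/15.
The weights sum to 2/5.
So P(the cheque in envelope 2 | the presenter opened envelope 1) = (1/3) / (2/5) = 5/6.

5/6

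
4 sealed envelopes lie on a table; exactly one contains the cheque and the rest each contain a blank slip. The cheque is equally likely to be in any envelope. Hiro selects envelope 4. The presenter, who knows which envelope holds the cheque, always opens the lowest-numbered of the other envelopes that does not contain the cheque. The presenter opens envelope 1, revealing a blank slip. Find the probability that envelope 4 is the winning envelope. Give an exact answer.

Apply Bayes' rule, conditioning on where the cheque actually is.
If it is in envelope 1 (prior 1/4): the presenter opened envelope 1, so this case is ruled out; weight (1/4)·0 = 0.
If it is in any of envelopes 2, 3, and 4 (prior 1/4 each): envelope 1 is the lowest-numbered option available, probability 1; weight (1/4)·1 = 1/4 each.
The weights sum to 3/4.
So P(the cheque in envelope 4 | the presenter opened envelope 1) = (1/4) / (3/4) = 1/3.

1/3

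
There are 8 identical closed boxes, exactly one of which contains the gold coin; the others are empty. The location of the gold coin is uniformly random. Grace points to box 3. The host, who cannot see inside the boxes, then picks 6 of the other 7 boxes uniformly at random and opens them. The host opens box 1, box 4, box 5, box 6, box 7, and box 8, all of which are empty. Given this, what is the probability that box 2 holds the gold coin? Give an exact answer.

Because the host chose which boxes to open without knowing where the gold coin is, the choice is independent of the prize location. Learning that none of the 6 opened boxes holds the gold coin simply rules out those 6 locations and leaves the remaining 2 boxes still equally likely by symmetry.
So P(the gold coin in box 2) = 1/2.

1/2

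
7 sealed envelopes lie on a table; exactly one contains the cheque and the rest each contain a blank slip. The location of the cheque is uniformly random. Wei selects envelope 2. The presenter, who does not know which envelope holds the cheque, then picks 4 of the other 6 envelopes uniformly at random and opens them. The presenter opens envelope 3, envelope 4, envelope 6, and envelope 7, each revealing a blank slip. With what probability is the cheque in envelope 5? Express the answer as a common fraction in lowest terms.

1/3

Because the presenter chose which envelopes to open without knowing where the cheque is, the choice is independent of the prize location. Learning that none of the 4 opened envelopes holds the cheque simply rules out those 4 locations and leaves the remaining 3 envelopes still equally likely by symmetry.
So P(the cheque in envelope 5) = 1/3.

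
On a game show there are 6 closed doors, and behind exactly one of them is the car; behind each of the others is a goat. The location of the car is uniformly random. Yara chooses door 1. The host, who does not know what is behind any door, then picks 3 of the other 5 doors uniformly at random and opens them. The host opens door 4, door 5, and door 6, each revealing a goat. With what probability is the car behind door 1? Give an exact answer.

1/3

Because the host chose which doors to open without knowing where the car is, the choice is independent of the prize location. Learning that none of the 3 opened doors holds the car simply rules out those 3 locations and leaves the remaining 3 doors still equally likely by symmetry.
So P(the car behind door 1) = 1/3.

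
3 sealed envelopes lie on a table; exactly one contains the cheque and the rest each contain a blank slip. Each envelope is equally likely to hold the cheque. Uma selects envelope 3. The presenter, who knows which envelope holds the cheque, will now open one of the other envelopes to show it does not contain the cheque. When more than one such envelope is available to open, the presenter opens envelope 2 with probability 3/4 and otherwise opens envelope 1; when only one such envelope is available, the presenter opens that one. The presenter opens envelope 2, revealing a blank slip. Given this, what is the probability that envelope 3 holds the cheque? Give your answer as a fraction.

3/7

Consider each possible location of the cheque in turn.
If it is in envelope 1 (prior 1/3): only envelope 2 is available, probability 1; weight (1/3)·1 = 1/3.
If it is in envelope 2 (prior 1/3): the presenter opened envelope 2, so this case is ruled out; weight (1/3)·0 = 0.
If it is in envelope 3 (prior 1/3): envelope 2 is available, opened with probability 3/4; weight (1/3)·(3/4) = 1/4.
The weights sum to 7/12.
So P(the cheque in envelope 3 | the presenter opened envelope 2) = (1/4) / (7/12) = 3/7.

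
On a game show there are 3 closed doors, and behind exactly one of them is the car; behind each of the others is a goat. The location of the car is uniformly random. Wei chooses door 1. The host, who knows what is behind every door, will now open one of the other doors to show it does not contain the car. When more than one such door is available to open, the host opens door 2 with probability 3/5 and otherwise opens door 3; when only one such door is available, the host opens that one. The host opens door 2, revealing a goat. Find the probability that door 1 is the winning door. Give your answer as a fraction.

3/8

Condition on the true location of the car.
If it is behind door 1 (prior 1/3): door 2 is available, opened with probability 3/5; weight (1/3)·(3/5) = 1/5.
If it is behind door 2 (prior 1/3): the host opened door 2, so this case is ruled out; weight (1/3)·0 = 0.
If it is behind door 3 (prior 1/3): only door 2 is available, probability 1; weight (1/3)·1 = 1/3.
The weights sum to 8/15.
So P(the car behind door 1 | the host opened door 2) = (1/5) / (8/15) = 3/8.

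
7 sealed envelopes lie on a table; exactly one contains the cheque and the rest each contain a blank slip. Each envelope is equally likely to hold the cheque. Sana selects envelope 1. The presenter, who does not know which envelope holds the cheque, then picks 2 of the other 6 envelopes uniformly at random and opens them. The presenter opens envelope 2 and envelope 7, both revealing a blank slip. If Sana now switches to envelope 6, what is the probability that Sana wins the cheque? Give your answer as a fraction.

1/5

Apply Bayes' rule, conditioning on where the cheque actually is.
If it is in any of envelopes 1, 3, 4, 5, and 6 (prior 1/7 each): the presenter picks exactly this set with probability 1/15 regardless, and none is the prize; weight (1/7)·(1/15) = 1/105 each.
If it is in either of envelopes 2 and 7 (prior 1/7 each): that envelope was opened and seen not to hold the prize — ruled out; weight (1/7)·0 = 0 each.
The weights sum to 1/21.
So P(the cheque in envelope 6 | the presenter opened envelope 2 and envelope 7) = (1/105) / (1/21) = 1/5.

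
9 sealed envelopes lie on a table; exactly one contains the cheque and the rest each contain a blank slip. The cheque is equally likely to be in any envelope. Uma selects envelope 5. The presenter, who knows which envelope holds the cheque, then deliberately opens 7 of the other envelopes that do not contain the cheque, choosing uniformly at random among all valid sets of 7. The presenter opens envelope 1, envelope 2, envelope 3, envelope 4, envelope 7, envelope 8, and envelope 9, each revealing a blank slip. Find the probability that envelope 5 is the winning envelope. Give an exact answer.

Condition on the true location of the cheque.
If it is in any of envelopes 1, 2, 3, 4, 7, 8, and 9 (prior 1/9 each): that envelope was opened and seen not to hold the prize — ruled out; weight (1/9)·0 = 0 each.
If it is in envelope 5 (prior 1/9): the presenter has 8 equally likely choices, so probability 1/8; weight (1/9)·(1/8) = 1/72.
If it is in envelope 6 (prior 1/9): the presenter has no choice, probability 1; weight (1/9)·1 = 1/9.
The weights sum to 1/8.
So P(the cheque in envelope 5 | the presenter opened envelope 1, envelope 2, envelope 3, envelope 4, envelope 7, envelope 8, and envelope 9) = (1/72) / (1/8) = 1/9.

1/9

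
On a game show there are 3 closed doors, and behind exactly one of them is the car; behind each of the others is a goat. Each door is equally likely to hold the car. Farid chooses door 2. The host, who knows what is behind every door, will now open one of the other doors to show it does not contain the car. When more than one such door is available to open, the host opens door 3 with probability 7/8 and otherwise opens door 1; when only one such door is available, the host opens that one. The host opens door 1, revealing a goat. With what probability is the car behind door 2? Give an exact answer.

1/9

Condition on the true location of the car.
If it is behind door 1 (prior 1/3): the host opened door 1, so this case is ruled out; weight (1/3)·0 = 0.
If it is behind door 2 (prior 1/3): door 3 is available but not opened, probability 1/8; weight (1/3)·(1/8) = 1/24.
If it is behind door 3 (prior 1/3): only door 1 is available, probability 1; weight (1/3)·1 = 1/3.
The weights sum to 3/8.
So P(the car behind door 2 | the host opened door 1) = (1/24) / (3/8) = 1/9.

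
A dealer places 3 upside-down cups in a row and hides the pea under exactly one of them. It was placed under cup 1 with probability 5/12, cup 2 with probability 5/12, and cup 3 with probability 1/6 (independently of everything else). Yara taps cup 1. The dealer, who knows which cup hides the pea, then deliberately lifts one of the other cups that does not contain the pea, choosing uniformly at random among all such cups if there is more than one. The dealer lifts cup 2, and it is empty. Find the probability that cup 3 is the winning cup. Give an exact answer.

4/9

Apply Bayes' rule, conditioning on where the pea actually is.
If it is under cup 1 (prior 5/12): the dealer has 2 equally likely choices, so probability 1/2; weight (5/12)·(1/2) = 5/24.
If it is under cup 2 (prior 5/12): the dealer opened cup 2, so this case is ruled out; weight (5/12)·0 = 0.
If it is under cup 3 (prior 1/6): the dealer has no choice, probability 1; weight (1/6)·1 = 1/6.
The weights sum to 3/8.
So P(the pea under cup 3 | the dealer opened cup 2) = (1/6) / (3/8) = 4/9.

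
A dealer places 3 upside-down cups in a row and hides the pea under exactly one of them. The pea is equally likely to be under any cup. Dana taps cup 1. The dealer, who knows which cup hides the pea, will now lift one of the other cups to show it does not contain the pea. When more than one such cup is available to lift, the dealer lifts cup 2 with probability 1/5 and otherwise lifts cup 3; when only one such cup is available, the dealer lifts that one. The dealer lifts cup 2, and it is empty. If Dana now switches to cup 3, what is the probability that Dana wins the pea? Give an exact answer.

5/6

Consider each possible location of the pea in turn.
If it is under cup 1 (prior 1/3): cup 2 is available, opened with probability 1/5; weight (1/3)·(1/5) = 1/15.
If it is under cup 2 (prior 1/3): the dealer opened cup 2, so this case is ruled out; weight (1/3)·0 = 0.
If it is under cup 3 (prior 1/3): only cup 2 is available, probability 1; weight (1/3)·1 = 1/3.
The weights sum to 2/5.
So P(the pea under cup 3 | the dealer opened cup 2) = (1/3) / (2/5) = 5/6.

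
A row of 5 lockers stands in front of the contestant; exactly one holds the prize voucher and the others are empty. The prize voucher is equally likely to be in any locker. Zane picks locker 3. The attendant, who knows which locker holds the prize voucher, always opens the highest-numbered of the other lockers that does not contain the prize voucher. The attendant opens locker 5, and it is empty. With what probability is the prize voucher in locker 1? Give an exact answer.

Consider each possible location of the prize voucher in turn.
If it is in any of lockers 1, 2, 3, and 4 (prior 1/5 each): locker 5 is the highest-numbered option available, probability 1; weight (1/5)·1 = 1/5 each.
If it is in locker 5 (prior 1/5): the attendant opened locker 5, so this case is ruled out; weight (1/5)·0 = 0.
The weights sum to 4/5.
So P(the prize voucher in locker 1 | the attendant opened locker 5) = (1/5) / (4/5) = 1/4.

1/4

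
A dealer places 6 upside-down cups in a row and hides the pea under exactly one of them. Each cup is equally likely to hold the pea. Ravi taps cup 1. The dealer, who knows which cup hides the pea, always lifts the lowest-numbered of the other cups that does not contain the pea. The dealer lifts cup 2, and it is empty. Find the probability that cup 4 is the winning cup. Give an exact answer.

Consider each possible location of the pea in turn.
If it is under any of cups 1, 3, 4, 5, and 6 (prior 1/6 each): cup 2 is the lowest-numbered option available, probability 1; weight (1/6)·1 = 1/6 each.
If it is under cup 2 (prior 1/6): the dealer opened cup 2, so this case is ruled out; weight (1/6)·0 = 0.
The weights sum to 5/6.
So P(the pea under cup 4 | the dealer opened cup 2) = (1/6) / (5/6) = 1/5.

1/5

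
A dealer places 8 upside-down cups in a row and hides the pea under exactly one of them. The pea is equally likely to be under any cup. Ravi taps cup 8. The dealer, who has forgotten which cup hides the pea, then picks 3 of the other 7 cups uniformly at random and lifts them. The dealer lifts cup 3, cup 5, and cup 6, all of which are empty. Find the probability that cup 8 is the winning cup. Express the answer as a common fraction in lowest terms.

Apply Bayes' rule, conditioning on where the pea actually is.
If it is under any of cups 1, 2, 4, 7, and 8 (prior 1/8 each): the dealer picks exactly this set with probability 1/35 regardless, and none is the prize; weight (1/8)·(1/35) = 1/280 each.
If it is under any of cups 3, 5, and 6 (prior 1/8 each): that cup was opened and seen not to hold the prize — ruled out; weight (1/8)·0 = 0 each.
The weights sum to 1/56.
So P(the pea under cup 8 | the dealer opened cup 3, cup 5, and cup 6) = (1/280) / (1/56) = 1/5.

1/5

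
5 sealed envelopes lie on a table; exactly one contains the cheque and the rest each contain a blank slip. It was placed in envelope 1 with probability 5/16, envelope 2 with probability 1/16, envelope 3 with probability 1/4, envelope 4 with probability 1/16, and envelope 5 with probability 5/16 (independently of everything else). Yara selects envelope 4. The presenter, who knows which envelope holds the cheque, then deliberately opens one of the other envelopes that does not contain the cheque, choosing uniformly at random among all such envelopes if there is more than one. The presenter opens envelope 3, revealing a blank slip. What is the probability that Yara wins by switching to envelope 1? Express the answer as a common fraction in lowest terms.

Consider each possible location of the cheque in turn.
If it is in either of envelopes 1 and 5 (prior 5/16 each): the presenter has 3 equally likely choices, so probability 1/3; weight (5/16)·(1/3) = 5/48 each.
If it is in envelope 2 (prior 1/16): the presenter has 3 equally likely choices, so probability 1/3; weight (1/16)·(1/3) = 1/48.
If it is in envelope 3 (prior 1/4): the presenter opened envelope 3, so this case is ruled out; weight (1/4)·0 = 0.
If it is in envelope 4 (prior 1/16): the presenter has 4 equally likely choices, so probability 1/4; weight (1/16)·(1/4) = 1/64.
The weights sum to 47/192.
So P(the cheque in envelope 1 | the presenter opened envelope 3) = (5/48) / (47/192) = 20/47.

20/47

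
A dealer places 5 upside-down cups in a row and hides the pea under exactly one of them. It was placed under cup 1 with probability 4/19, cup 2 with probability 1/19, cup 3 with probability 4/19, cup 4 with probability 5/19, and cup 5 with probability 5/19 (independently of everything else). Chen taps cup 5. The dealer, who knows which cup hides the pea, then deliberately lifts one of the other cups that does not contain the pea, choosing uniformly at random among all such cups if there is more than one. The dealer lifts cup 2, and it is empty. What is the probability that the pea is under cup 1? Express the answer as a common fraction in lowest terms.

Apply Bayes' rule, conditioning on where the pea actually is.
If it is under either of cups 1 and 3 (prior 4/19 each): the dealer has 3 equally likely choices, so probability 1/3; weight (4/19)·(1/3) = 4/57 each.
If it is under cup 2 (prior 1/19): the dealer opened cup 2, so this case is ruled out; weight (1/19)·0 = 0.
If it is under cup 4 (prior 5/19): the dealer has 3 equally likely choices, so probability 1/3; weight (5/19)·(1/3) = 5/57.
If it is under cup 5 (prior 5/19): the dealer has 4 equally likely choices, so probability 1/4; weight (5/19)·(1/4) = 5/76.
The weights sum to 67/228.
So P(the pea under cup 1 | the dealer opened cup 2) = (4/57) / (67/228) = 16/67.

16/67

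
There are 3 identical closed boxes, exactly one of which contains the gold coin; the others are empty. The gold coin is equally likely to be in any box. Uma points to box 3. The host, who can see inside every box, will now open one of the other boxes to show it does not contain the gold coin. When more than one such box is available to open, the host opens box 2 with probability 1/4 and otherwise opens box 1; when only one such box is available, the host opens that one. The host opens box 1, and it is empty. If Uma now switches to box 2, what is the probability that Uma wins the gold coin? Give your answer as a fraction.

Consider each possible location of the gold coin in turn.
If it is in box 1 (prior 1/3): the host opened box 1, so this case is ruled out; weight (1/3)·0 = 0.
If it is in box 2 (prior 1/3): only box 1 is available, probability 1; weight (1/3)·1 = 1/3.
If it is in box 3 (prior 1/3): box 2 is available but not opened, probability 3/4; weight (1/3)·(3/4) = 1/4.
The weights sum to 7/12.
So P(the gold coin in box 2 | the host opened box 1) = (1/3) / (7/12) = 4/7.

4/7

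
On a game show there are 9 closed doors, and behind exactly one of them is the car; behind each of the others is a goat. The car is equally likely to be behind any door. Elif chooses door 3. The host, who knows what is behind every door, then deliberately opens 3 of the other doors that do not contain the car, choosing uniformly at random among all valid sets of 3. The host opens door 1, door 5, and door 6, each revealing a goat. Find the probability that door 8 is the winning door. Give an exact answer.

8/45

Apply Bayes' rule, conditioning on where the car actually is.
If it is behind any of doors 1, 5, and 6 (prior 1/9 each): that door was opened and seen not to hold the prize — ruled out; weight (1/9)·0 = 0 each.
If it is behind any of doors 2, 4, 7, 8, and 9 (prior 1/9 each): the host has 35 equally likely choices, so probability 1/35; weight (1/9)·(1/35) = 1/315 each.
If it is behind door 3 (prior 1/9): the host has 56 equally likely choices, so probability 1/56; weight (1/9)·(1/56) = 1/504.
The weights sum to 1/56.
So P(the car behind door 8 | the host opened door 1, door 5, and door 6) = (1/315) / (1/56) = 8/45.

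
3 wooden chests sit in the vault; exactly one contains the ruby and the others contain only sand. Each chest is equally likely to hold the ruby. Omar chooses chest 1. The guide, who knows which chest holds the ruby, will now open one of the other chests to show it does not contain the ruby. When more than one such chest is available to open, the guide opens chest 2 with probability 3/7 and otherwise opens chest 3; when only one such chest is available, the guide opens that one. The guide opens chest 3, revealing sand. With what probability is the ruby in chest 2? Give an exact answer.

7/11

Condition on the true location of the ruby.
If it is in chest 1 (prior 1/3): chest 2 is available but not opened, probability 4/7; weight (1/3)·(4/7) = 4/21.
If it is in chest 2 (prior 1/3): only chest 3 is available, probability 1; weight (1/3)·1 = 1/3.
If it is in chest 3 (prior 1/3): the guide opened chest 3, so this case is ruled out; weight (1/3)·0 = 0.
The weights sum to 11/21.
So P(the ruby in chest 2 | the guide opened chest 3) = (1/3) / (11/21) = 7/11.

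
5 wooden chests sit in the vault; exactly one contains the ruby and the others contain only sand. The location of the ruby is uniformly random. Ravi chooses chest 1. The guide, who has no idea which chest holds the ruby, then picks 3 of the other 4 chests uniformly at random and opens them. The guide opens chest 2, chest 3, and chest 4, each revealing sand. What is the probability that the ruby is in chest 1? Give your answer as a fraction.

Condition on the true location of the ruby.
If it is in either of chests 1 and 5 (prior 1/5 each): the guide picks exactly this set with probability 1/4 regardless, and none is the prize; weight (1/5)·(1/4) = 1/20 each.
If it is in any of chests 2, 3, and 4 (prior 1/5 each): that chest was opened and seen not to hold the prize — ruled out; weight (1/5)·0 = 0 each.
The weights sum to 1/10.
So P(the ruby in chest 1 | the guide opened chest 2, chest 3, and chest 4) = (1/20) / (1/10) = 1/2.

1/2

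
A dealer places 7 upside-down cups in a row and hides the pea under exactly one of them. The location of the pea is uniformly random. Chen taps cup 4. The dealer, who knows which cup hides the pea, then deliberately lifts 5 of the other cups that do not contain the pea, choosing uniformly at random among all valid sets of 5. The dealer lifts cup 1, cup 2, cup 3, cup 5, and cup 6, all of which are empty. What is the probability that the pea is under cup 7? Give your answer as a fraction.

6/7

Consider each possible location of the pea in turn.
If it is under any of cups 1, 2, 3, 5, and 6 (prior 1/7 each): that cup was opened and seen not to hold the prize — ruled out; weight (1/7)·0 = 0 each.
If it is under cup 4 (prior 1/7): the dealer has 6 equally likely choices, so probability 1/6; weight (1/7)·(1/6) = 1/42.
If it is under cup 7 (prior 1/7): the dealer has no choice, probability 1; weight (1/7)·1 = 1/7.
The weights sum to 1/6.
So P(the pea under cup 7 | the dealer opened cup 1, cup 2, cup 3, cup 5, and cup 6) = (1/7) / (1/6) = 6/7.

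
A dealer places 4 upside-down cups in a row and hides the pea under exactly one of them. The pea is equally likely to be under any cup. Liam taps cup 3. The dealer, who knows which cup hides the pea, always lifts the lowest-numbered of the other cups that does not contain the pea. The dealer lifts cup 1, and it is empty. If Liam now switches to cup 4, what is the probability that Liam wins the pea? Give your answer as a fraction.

1/3

Apply Bayes' rule, conditioning on where the pea actually is.
If it is under cup 1 (prior 1/4): the dealer opened cup 1, so this case is ruled out; weight (1/4)·0 = 0.
If it is under any of cups 2, 3, and 4 (prior 1/4 each): cup 1 is the lowest-numbered option available, probability 1; weight (1/4)·1 = 1/4 each.
The weights sum to 3/4.
So P(the pea under cup 4 | the dealer opened cup 1) = (1/4) / (3/4) = 1/3.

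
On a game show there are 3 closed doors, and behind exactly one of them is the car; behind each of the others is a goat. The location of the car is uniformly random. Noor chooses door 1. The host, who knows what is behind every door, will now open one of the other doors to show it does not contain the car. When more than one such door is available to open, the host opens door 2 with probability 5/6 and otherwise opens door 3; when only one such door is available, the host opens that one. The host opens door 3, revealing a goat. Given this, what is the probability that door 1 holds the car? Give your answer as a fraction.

1/7

Condition on the true location of the car.
If it is behind door 1 (prior 1/3): door 2 is available but not opened, probability 1/6; weight (1/3)·(1/6) = 1/18.
If it is behind door 2 (prior 1/3): only door 3 is available, probability 1; weight (1/3)·1 = 1/3.
If it is behind door 3 (prior 1/3): the host opened door 3, so this case is ruled out; weight (1/3)·0 = 0.
The weights sum to 7/18.
So P(the car behind door 1 | the host opened door 3) = (1/18) / (7/18) = 1/7.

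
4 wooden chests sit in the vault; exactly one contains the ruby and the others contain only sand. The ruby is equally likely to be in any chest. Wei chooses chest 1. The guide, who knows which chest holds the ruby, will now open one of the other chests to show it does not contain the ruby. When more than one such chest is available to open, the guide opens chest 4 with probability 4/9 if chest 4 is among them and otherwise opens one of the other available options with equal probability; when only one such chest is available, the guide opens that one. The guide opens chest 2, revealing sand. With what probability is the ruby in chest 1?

5/24

Condition on the true location of the ruby.
If it is in chest 1 (prior 1/4): chest 4 is available but not opened; chest 2 gets probability (1 − 4/9)/2 = 5/18; weight (1/4)·(5/18) = 5/72.
If it is in chest 2 (prior 1/4): the guide opened chest 2, so this case is ruled out; weight (1/4)·0 = 0.
If it is in chest 3 (prior 1/4): chest 4 is available but not opened, probability 5/9; weight (1/4)·(5/9) = 5/36.
If it is in chest 4 (prior 1/4): chest 4 holds the prize so is unavailable; the guide chooses uniformly among the 2 others, probability 1/2; weight (1/4)·(1/2) = 1/8.
The weights sum to 1/3.
So P(the ruby in chest 1 | the guide opened chest 2) = (5/72) / (1/3) = 5/24.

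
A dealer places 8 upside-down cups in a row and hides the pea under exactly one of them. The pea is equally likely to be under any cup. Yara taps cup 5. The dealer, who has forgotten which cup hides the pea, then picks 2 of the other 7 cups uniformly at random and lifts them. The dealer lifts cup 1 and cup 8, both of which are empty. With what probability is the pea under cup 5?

Condition on the true location of the pea.
If it is under either of cups 1 and 8 (prior 1/8 each): that cup was opened and seen not to hold the prize — ruled out; weight (1/8)·0 = 0 each.
If it is under any of cups 2, 3, 4, 5, 6, and 7 (prior 1/8 each): the dealer picks exactly this set with probability 1/21 regardless, and none is the prize; weight (1/8)·(1/21) = 1/168 each.
The weights sum to 1/28.
So P(the pea under cup 5 | the dealer opened cup 1 and cup 8) = (1/168) / (1/28) = 1/6.

1/6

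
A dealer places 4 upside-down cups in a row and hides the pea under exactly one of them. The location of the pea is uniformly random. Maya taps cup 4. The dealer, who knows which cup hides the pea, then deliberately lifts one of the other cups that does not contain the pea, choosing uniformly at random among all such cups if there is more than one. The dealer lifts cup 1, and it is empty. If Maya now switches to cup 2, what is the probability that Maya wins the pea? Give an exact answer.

3/8

Consider each possible location of the pea in turn.
If it is under cup 1 (prior 1/4): the dealer opened cup 1, so this case is ruled out; weight (1/4)·0 = 0.
If it is under either of cups 2 and 3 (prior 1/4 each): the dealer has 2 equally likely choices, so probability 1/2; weight (1/4)·(1/2) = 1/8 each.
If it is under cup 4 (prior 1/4): the dealer has 3 equally likely choices, so probability 1/3; weight (1/4)·(1/3) = 1/12.
The weights sum to 1/3.
So P(the pea under cup 2 | the dealer opened cup 1) = (1/8) / (1/3) = 3/8.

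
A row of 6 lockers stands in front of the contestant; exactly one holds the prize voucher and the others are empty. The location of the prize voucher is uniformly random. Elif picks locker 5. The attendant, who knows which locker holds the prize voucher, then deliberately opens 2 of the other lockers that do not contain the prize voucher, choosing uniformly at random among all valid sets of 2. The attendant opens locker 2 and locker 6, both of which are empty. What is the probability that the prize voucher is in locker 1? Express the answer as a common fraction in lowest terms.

Consider each possible location of the prize voucher in turn.
If it is in any of lockers 1, 3, and 4 (prior 1/6 each): the attendant has 6 equally likely choices, so probability 1/6; weight (1/6)·(1/6) = 1/36 each.
If it is in either of lockers 2 and 6 (prior 1/6 each): that locker was opened and seen not to hold the prize — ruled out; weight (1/6)·0 = 0 each.
If it is in locker 5 (prior 1/6): the attendant has 10 equally likely choices, so probability 1/10; weight (1/6)·(1/10) = 1/60.
The weights sum to 1/10.
So P(the prize voucher in locker 1 | the attendant opened locker 2 and locker 6) = (1/36) / (1/10) = 5/18.

5/18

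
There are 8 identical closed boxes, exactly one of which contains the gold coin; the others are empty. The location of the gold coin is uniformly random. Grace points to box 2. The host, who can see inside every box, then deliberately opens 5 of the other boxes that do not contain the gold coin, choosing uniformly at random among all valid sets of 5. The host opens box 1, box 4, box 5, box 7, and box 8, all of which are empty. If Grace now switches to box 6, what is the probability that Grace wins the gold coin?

7/16

Consider each possible location of the gold coin in turn.
If it is in any of boxes 1, 4, 5, 7, and 8 (prior 1/8 each): that box was opened and seen not to hold the prize — ruled out; weight (1/8)·0 = 0 each.
If it is in box 2 (prior 1/8): the host has 21 equally likely choices, so probability 1/21; weight (1/8)·(1/21) = 1/168.
If it is in either of boxes 3 and 6 (prior 1/8 each): the host has 6 equally likely choices, so probability 1/6; weight (1/8)·(1/6) = 1/48 each.
The weights sum to 1/21.
So P(the gold coin in box 6 | the host opened box 1, box 4, box 5, box 7, and box 8) = (1/48) / (1/21) = 7/16.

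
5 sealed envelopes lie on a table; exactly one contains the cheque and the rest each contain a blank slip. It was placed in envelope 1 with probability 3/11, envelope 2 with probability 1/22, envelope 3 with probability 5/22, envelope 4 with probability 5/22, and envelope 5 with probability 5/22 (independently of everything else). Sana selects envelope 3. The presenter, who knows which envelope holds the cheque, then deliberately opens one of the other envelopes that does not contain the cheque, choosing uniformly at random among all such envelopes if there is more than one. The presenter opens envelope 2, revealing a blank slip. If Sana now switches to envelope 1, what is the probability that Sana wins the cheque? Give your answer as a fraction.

24/79

Apply Bayes' rule, conditioning on where the cheque actually is.
If it is in envelope 1 (prior 3/11): the presenter has 3 equally likely choices, so probability 1/3; weight (3/11)·(1/3) = 1/11.
If it is in envelope 2 (prior 1/22): the presenter opened envelope 2, so this case is ruled out; weight (1/22)·0 = 0.
If it is in envelope 3 (prior 5/22): the presenter has 4 equally likely choices, so probability 1/4; weight (5/22)·(1/4) = 5/88.
If it is in either of envelopes 4 and 5 (prior 5/22 each): the presenter has 3 equally likely choices, so probability 1/3; weight (5/22)·(1/3) = 5/66 each.
The weights sum to 79/264.
So P(the cheque in envelope 1 | the presenter opened envelope 2) = (1/11) / (79/264) = 24/79.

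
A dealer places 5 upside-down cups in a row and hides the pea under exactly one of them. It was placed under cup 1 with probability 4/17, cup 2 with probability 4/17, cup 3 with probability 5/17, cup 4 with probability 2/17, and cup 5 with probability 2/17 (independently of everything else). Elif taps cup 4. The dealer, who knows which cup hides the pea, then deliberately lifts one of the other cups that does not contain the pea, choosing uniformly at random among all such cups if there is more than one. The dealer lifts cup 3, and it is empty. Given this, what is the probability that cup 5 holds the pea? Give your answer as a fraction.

4/23

Consider each possible location of the pea in turn.
If it is under either of cups 1 and 2 (prior 4/17 each): the dealer has 3 equally likely choices, so probability 1/3; weight (4/17)·(1/3) = 4/51 each.
If it is under cup 3 (prior 5/17): the dealer opened cup 3, so this case is ruled out; weight (5/17)·0 = 0.
If it is under cup 4 (prior 2/17): the dealer has 4 equally likely choices, so probability 1/4; weight (2/17)·(1/4) = 1/34.
If it is under cup 5 (prior 2/17): the dealer has 3 equally likely choices, so probability 1/3; weight (2/17)·(1/3) = 2/51.
The weights sum to 23/102.
So P(the pea under cup 5 | the dealer opened cup 3) = (2/51) / (23/102) = 4/23.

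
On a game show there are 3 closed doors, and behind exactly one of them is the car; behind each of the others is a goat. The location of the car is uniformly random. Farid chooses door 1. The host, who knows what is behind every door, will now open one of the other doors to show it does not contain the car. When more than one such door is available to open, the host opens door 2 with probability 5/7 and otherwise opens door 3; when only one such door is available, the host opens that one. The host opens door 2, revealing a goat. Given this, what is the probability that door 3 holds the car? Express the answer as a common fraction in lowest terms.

Condition on the true location of the car.
If it is behind door 1 (prior 1/3): door 2 is available, opened with probability 5/7; weight (1/3)·(5/7) = 5/21.
If it is behind door 2 (prior 1/3): the host opened door 2, so this case is ruled out; weight (1/3)·0 = 0.
If it is behind door 3 (prior 1/3): only door 2 is available, probability 1; weight (1/3)·1 = 1/3.
The weights sum to 4/7.
So P(the car behind door 3 | the host opened door 2) = (1/3) / (4/7) = 7/12.

7/12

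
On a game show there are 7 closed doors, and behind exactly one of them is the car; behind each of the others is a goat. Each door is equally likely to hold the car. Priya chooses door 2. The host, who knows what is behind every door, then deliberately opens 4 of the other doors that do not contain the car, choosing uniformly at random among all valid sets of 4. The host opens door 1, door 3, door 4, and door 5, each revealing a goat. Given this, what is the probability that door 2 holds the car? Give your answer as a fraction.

1/7

Consider each possible location of the car in turn.
If it is behind any of doors 1, 3, 4, and 5 (prior 1/7 each): that door was opened and seen not to hold the prize — ruled out; weight (1/7)·0 = 0 each.
If it is behind door 2 (prior 1/7): the host has 15 equally likely choices, so probability 1/15; weight (1/7)·(1/15) = 1/105.
If it is behind either of doors 6 and 7 (prior 1/7 each): the host has 5 equally likely choices, so probability 1/5; weight (1/7)·(1/5) = 1/35 each.
The weights sum to 1/15.
So P(the car behind door 2 | the host opened door 1, door 3, door 4, and door 5) = (1/105) / (1/15) = 1/7.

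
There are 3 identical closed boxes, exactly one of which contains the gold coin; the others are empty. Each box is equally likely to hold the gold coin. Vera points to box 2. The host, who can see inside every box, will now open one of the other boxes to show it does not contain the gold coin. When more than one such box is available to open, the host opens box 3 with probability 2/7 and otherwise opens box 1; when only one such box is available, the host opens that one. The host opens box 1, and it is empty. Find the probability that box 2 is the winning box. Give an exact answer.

5/12

Consider each possible location of the gold coin in turn.
If it is in box 1 (prior 1/3): the host opened box 1, so this case is ruled out; weight (1/3)·0 = 0.
If it is in box 2 (prior 1/3): box 3 is available but not opened, probability 5/7; weight (1/3)·(5/7) = 5/21.
If it is in box 3 (prior 1/3): only box 1 is available, probability 1; weight (1/3)·1 = 1/3.
The weights sum to 4/7.
So P(the gold coin in box 2 | the host opened box 1) = (5/21) / (4/7) = 5/12.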